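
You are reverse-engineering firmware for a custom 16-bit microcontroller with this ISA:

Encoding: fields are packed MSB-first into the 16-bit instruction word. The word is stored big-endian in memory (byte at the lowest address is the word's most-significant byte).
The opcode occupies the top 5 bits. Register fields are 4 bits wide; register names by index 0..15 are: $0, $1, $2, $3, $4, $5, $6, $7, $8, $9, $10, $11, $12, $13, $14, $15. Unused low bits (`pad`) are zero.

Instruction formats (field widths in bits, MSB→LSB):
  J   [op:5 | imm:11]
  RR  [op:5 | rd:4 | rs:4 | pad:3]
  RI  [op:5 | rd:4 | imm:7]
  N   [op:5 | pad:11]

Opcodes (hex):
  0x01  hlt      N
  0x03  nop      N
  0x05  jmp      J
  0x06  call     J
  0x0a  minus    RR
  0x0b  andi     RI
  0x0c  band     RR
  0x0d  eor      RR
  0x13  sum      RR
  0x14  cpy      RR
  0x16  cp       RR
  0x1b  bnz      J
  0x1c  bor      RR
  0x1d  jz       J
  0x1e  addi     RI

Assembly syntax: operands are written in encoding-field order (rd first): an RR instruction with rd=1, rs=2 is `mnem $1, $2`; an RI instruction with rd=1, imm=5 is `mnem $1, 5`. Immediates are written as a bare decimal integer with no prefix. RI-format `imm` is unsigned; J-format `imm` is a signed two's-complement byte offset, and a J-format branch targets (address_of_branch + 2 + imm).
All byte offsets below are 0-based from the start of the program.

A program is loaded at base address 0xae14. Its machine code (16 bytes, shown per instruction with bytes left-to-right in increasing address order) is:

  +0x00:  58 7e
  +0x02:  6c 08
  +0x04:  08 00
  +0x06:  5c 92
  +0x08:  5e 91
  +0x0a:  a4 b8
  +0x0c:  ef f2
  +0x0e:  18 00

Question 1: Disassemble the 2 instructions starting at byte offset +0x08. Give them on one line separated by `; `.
andi $13, 17; cpy $9, $7

off 0x08: read 5e 91 as big → 0x5e91
  top 5b → 0xb → andi [RI]
  [10:7] rd=13 = $13
  [6:0] imm=17 = 17
off 0x0a: read a4 b8 as big → 0xa4b8
  top 5b → 0x14 → cpy [RR]
  [10:7] rd=9 = $9
  [6:3] rs=7 = $7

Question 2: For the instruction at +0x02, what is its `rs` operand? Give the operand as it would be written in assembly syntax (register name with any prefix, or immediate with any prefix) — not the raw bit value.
$1

@+02  big-endian(6c 08) = 0x6c08
  top 5b → 0xd → eor [RR]
  rd@[10:7]=0x8 ⇒ $8
  rs@[6:3]=0x1 ⇒ $1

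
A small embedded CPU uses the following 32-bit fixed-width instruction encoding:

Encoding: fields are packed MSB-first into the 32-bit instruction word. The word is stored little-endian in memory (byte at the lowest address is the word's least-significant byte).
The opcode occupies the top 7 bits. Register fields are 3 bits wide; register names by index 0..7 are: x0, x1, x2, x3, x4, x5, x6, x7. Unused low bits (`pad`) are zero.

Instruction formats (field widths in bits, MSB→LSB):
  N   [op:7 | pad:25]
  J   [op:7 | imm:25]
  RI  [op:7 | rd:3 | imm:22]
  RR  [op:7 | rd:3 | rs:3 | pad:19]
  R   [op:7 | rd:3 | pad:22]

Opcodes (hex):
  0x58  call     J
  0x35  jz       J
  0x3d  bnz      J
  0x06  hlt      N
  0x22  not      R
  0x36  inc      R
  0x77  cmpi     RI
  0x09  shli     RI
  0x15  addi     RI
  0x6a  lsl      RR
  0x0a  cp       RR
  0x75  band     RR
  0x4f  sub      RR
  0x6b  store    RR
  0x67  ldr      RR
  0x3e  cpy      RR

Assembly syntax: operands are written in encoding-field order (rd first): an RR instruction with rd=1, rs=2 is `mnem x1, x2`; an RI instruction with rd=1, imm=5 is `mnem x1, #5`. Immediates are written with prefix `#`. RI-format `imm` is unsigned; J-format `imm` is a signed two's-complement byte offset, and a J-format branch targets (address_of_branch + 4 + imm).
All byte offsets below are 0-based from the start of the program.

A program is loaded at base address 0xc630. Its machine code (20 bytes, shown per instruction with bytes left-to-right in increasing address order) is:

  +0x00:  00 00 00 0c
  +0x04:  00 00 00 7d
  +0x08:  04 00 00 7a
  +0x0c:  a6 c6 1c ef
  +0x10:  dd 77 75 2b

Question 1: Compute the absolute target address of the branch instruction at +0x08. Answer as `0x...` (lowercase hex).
0xc640

off 0x08: read 04 00 00 7a as little → 0x7a000004
  op=0x7a000004>>25=0x3d ⇒ bnz (J)
  imm@[24:0]=0x4 ⇒ #4
  target = base 0xc630 + off 0x08 + 4 + imm 4 = 0xc640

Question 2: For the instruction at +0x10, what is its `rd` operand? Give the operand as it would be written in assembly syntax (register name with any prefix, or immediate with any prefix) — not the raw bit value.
+0x10: dd 77 75 2b ⇒ word 0x2b7577dd (little)
  opcode bits[31:25]=0x15: addi/RI
  rd@[24:22]=0x5 ⇒ x5
  imm@[21:0]=0x3577dd ⇒ #3504093

x5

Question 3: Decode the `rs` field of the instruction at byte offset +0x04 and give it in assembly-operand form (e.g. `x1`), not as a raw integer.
off 0x04: read 00 00 00 7d as little → 0x7d000000
  opcode bits[31:25]=0x3e: cpy/RR
  [24:22] rd=4 = x4
  [21:19] rs=0 = x0

x0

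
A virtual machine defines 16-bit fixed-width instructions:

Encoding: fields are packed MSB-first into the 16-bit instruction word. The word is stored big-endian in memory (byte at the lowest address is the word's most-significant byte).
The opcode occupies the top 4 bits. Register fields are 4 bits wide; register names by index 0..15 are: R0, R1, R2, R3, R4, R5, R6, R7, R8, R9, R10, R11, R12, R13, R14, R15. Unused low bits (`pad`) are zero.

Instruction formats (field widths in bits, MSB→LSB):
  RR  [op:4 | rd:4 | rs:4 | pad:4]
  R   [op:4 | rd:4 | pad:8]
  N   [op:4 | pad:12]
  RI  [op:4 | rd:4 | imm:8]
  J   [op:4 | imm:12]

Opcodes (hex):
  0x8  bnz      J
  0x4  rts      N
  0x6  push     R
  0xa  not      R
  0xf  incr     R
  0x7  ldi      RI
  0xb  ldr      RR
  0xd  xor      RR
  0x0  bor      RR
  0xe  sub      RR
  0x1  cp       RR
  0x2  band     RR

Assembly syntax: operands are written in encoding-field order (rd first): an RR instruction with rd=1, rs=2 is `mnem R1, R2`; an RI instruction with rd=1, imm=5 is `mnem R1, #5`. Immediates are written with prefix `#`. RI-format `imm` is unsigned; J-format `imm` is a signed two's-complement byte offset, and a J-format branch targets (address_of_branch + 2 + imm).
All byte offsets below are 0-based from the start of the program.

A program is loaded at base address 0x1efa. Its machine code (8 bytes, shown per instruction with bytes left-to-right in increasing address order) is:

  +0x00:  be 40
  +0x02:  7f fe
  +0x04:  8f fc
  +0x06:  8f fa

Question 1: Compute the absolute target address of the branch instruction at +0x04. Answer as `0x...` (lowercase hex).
0x1efc

@+04  big-endian(8f fc) = 0x8ffc
  op=0x8ffc>>12=0x8 ⇒ bnz (J)
  [11:0] imm=4092 (s12→-4) = #-4
  target = base 0x1efa + off 0x04 + 2 + imm -4 = 0x1efc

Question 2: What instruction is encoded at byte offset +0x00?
off 0x00: read be 40 as big → 0xbe40
  top 4b → 0xb → ldr [RR]
  rd: (w>>8)&0xf=0xe → R14
  rs: (w>>4)&0xf=0x4 → R4

ldr R14, R4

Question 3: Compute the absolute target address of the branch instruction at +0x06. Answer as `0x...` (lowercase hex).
+0x06: 8f fa ⇒ word 0x8ffa (big)
  top 4b → 0x8 → bnz [J]
  [11:0] imm=4090 (s12→-6) = #-6
  target = base 0x1efa + off 0x06 + 2 + imm -6 = 0x1efc

0x1efc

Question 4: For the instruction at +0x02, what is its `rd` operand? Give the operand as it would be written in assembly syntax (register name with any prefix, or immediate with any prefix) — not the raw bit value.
R15

[02] 7f fe → 0x7ffe
  op=0x7ffe>>12=0x7 ⇒ ldi (RI)
  rd: (w>>8)&0xf=0xf → R15
  imm: (w>>0)&0xff=0xfe → #254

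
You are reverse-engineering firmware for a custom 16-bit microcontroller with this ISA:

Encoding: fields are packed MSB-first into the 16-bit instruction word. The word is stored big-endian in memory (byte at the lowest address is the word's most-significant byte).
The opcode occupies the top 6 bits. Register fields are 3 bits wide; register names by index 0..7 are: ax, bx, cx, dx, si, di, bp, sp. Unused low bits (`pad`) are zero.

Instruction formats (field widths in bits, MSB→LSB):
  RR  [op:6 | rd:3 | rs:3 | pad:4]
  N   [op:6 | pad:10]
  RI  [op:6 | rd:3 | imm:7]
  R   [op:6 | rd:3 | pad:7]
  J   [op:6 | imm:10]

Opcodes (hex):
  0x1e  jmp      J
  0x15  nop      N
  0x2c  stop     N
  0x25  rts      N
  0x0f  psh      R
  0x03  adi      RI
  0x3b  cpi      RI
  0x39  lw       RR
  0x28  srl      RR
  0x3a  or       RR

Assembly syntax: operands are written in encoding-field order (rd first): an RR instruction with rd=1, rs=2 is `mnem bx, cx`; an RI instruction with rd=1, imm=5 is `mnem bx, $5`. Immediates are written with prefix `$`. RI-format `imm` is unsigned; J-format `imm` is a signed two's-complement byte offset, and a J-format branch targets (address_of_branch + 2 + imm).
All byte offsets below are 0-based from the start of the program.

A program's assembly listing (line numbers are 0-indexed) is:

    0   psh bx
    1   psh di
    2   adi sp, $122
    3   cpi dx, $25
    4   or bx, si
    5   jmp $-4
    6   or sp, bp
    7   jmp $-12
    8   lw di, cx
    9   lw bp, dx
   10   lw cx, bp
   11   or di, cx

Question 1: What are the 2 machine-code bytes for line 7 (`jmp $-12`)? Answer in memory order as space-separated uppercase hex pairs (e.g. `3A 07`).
7B F4

7. jmp fields op=0x1e:6|imm=-12:10 → word 7bf4h → 7b f4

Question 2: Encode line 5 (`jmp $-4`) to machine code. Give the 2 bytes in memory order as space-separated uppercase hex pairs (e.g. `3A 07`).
line 5 (jmp): pack op=0x1e:6|imm=-4:10 = 0x7bfc; big→ 7b fc

7B FC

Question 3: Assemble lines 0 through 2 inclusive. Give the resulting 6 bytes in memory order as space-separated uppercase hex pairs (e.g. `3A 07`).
line 0 (psh): pack op=0xf:6|rd=1:3|pad=0:7 = 0x3c80; big→ 3c 80
line 1 (psh): pack op=0xf:6|rd=5:3|pad=0:7 = 0x3e80; big→ 3e 80
line 2 (adi): pack op=0x3:6|rd=7:3|imm=122:7 = 0x0ffa; big→ 0f fa

3C 80 3E 80 0F FA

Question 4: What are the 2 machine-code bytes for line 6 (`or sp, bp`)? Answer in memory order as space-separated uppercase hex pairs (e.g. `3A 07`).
EB E0

6. or fields op=0x3a:6|rd=7:3|rs=6:3|pad=0:4 → word ebe0h → eb e0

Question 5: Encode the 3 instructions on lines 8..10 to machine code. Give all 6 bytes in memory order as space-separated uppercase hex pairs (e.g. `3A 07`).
line 8 (lw): pack op=0x39:6|rd=5:3|rs=2:3|pad=0:4 = 0xe6a0; big→ e6 a0
line 9 (lw): pack op=0x39:6|rd=6:3|rs=3:3|pad=0:4 = 0xe730; big→ e7 30
line 10 (lw): pack op=0x39:6|rd=2:3|rs=6:3|pad=0:4 = 0xe560; big→ e5 60

E6 A0 E7 30 E5 60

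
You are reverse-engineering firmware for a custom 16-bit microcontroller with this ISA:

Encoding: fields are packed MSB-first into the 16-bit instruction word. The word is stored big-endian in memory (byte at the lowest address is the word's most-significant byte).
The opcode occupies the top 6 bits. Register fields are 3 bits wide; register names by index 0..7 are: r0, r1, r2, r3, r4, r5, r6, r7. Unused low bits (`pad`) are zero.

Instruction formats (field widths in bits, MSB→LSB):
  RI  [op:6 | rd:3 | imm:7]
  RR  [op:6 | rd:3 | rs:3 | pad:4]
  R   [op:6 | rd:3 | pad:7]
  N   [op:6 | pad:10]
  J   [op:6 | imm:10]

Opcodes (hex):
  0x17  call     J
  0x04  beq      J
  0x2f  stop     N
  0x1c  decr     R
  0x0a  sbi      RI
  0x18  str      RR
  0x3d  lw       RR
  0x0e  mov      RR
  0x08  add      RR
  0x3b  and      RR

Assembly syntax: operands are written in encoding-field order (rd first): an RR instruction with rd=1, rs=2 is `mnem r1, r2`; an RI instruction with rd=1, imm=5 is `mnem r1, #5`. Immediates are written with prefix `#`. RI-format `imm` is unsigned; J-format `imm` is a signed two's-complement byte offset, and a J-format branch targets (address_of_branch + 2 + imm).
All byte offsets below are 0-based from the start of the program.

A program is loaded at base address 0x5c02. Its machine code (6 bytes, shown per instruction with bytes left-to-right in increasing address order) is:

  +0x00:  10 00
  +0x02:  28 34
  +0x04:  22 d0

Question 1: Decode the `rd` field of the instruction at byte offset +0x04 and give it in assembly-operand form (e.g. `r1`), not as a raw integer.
r5

+0x04: 22 d0 ⇒ word 0x22d0 (big)
  opcode bits[15:10]=0x8: add/RR
  [9:7] rd=5 = r5
  [6:4] rs=5 = r5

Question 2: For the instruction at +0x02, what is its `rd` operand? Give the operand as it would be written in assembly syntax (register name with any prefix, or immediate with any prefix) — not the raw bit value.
r0

+0x02: 28 34 ⇒ word 0x2834 (big)
  opcode bits[15:10]=0xa: sbi/RI
  [9:7] rd=0 = r0
  [6:0] imm=52 = #52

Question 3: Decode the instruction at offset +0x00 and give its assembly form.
@+00  big-endian(10 00) = 0x1000
  opcode bits[15:10]=0x4: beq/J
  imm: (w>>0)&0x3ff=0x0 → #0

beq #0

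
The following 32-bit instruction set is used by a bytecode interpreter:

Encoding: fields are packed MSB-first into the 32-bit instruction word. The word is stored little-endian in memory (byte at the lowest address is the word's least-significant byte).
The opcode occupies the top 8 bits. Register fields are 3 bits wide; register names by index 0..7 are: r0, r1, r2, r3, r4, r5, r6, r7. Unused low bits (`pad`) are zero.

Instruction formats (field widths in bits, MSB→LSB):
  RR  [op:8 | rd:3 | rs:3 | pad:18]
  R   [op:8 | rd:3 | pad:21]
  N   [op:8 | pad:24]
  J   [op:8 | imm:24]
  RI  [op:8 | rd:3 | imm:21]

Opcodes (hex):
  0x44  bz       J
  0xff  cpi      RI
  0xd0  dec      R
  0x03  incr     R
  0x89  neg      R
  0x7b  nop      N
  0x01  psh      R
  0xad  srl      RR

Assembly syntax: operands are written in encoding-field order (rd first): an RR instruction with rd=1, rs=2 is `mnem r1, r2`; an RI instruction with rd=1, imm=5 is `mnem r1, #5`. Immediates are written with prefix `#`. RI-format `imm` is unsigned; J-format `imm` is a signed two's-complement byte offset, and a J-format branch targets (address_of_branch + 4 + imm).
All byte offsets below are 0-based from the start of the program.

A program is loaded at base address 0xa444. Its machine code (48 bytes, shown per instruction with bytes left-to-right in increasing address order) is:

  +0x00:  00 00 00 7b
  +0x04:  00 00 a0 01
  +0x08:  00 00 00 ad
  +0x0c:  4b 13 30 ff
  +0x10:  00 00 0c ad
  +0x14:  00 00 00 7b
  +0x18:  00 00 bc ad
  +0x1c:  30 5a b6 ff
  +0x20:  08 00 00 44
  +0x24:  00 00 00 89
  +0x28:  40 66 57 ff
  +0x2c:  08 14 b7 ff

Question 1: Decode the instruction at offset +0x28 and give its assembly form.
cpi r2, #1533504

@+28  little-endian(40 66 57 ff) = 0xff576640
  opcode bits[31:24]=0xff: cpi/RI
  [23:21] rd=2 = r2
  [20:0] imm=1533504 = #1533504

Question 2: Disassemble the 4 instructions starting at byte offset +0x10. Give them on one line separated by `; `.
srl r0, r3; nop; srl r5, r7; cpi r5, #1464880

@+10  little-endian(00 00 0c ad) = 0xad0c0000
  top 8b → 0xad → srl [RR]
  rd: (w>>21)&0x7=0x0 → r0
  rs: (w>>18)&0x7=0x3 → r3
@+14  little-endian(00 00 00 7b) = 0x7b000000
  top 8b → 0x7b → nop [N]
@+18  little-endian(00 00 bc ad) = 0xadbc0000
  top 8b → 0xad → srl [RR]
  rd: (w>>21)&0x7=0x5 → r5
  rs: (w>>18)&0x7=0x7 → r7
@+1c  little-endian(30 5a b6 ff) = 0xffb65a30
  top 8b → 0xff → cpi [RI]
  rd: (w>>21)&0x7=0x5 → r5
  imm: (w>>0)&0x1fffff=0x165a30 → #1464880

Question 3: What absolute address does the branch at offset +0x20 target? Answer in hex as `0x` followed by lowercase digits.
0xa470

[20] 08 00 00 44 → 0x44000008
  op=0x44000008>>24=0x44 ⇒ bz (J)
  imm: (w>>0)&0xffffff=0x8 → #8
  target = base 0xa444 + off 0x20 + 4 + imm 8 = 0xa470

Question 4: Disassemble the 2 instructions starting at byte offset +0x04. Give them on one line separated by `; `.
[04] 00 00 a0 01 → 0x01a00000
  op=0x01a00000>>24=0x1 ⇒ psh (R)
  [23:21] rd=5 = r5
[08] 00 00 00 ad → 0xad000000
  op=0xad000000>>24=0xad ⇒ srl (RR)
  [23:21] rd=0 = r0
  [20:18] rs=0 = r0

psh r5; srl r0, r0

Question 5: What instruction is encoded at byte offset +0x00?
nop

@+00  little-endian(00 00 00 7b) = 0x7b000000
  opcode bits[31:24]=0x7b: nop/N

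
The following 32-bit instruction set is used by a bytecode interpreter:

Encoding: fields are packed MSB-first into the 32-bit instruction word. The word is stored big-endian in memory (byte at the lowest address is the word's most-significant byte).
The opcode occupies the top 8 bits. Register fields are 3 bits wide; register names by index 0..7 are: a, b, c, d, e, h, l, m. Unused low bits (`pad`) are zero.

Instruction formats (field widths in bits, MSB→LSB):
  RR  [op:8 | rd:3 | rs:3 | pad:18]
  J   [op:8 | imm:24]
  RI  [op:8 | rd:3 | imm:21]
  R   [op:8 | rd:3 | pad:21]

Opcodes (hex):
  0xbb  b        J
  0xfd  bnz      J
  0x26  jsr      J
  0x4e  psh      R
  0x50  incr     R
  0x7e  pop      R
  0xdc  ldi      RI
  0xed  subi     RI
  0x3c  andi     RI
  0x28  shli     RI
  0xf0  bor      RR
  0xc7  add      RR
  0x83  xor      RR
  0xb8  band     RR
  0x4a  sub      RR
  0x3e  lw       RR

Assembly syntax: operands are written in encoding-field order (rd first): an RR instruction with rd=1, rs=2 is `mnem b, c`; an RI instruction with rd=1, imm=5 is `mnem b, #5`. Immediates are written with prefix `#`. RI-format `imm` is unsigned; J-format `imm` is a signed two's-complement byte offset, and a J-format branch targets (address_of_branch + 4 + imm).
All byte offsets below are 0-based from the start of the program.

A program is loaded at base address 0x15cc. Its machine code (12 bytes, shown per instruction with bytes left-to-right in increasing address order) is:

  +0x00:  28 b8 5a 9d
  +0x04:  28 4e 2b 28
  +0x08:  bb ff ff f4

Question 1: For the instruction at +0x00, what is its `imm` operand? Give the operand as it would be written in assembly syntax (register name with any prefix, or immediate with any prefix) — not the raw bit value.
#1596061

+0x00: 28 b8 5a 9d ⇒ word 0x28b85a9d (big)
  opcode bits[31:24]=0x28: shli/RI
  rd@[23:21]=0x5 ⇒ h
  imm@[20:0]=0x185a9d ⇒ #1596061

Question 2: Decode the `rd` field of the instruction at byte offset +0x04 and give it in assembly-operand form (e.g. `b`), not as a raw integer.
off 0x04: read 28 4e 2b 28 as big → 0x284e2b28
  opcode bits[31:24]=0x28: shli/RI
  [23:21] rd=2 = c
  [20:0] imm=928552 = #928552

c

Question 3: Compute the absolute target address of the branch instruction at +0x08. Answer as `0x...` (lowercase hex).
0x15cc

[08] bb ff ff f4 → 0xbbfffff4
  top 8b → 0xbb → b [J]
  imm@[23:0]=0xfffff4 (s24→-12) ⇒ #-12
  target = base 0x15cc + off 0x08 + 4 + imm -12 = 0x15cc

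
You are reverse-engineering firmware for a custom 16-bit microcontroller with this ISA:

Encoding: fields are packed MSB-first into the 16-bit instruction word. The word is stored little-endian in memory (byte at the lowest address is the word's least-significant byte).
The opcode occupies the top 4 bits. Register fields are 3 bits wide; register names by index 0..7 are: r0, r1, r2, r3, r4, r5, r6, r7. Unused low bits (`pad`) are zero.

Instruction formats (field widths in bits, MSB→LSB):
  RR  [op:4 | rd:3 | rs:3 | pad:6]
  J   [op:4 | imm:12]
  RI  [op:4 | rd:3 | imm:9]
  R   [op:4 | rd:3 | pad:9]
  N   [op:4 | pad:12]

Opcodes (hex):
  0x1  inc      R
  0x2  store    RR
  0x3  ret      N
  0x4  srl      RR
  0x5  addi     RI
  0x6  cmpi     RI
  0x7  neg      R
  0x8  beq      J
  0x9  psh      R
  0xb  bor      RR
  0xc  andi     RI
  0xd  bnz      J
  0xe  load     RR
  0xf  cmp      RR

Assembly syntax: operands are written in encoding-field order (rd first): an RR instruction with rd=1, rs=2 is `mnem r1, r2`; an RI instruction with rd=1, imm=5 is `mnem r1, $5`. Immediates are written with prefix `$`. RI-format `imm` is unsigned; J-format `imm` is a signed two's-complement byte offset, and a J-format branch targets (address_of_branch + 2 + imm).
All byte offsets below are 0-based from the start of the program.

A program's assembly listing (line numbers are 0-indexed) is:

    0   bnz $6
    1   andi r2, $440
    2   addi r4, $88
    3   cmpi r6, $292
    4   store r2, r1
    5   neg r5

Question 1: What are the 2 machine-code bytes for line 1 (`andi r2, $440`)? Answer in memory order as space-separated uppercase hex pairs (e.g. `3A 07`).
B8 C5

1. andi fields op=0xc:4|rd=2:3|imm=440:9 → word c5b8h → b8 c5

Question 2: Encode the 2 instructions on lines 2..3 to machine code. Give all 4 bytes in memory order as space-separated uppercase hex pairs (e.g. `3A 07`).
58 58 24 6D

L2: addi op=0x5:4|rd=4:3|imm=88:9 ⇒ 0x5858 ⇒ little 58 58
L3: cmpi op=0x6:4|rd=6:3|imm=292:9 ⇒ 0x6d24 ⇒ little 24 6d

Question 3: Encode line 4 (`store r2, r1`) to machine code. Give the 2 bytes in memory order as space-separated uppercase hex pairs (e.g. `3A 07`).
40 24

4. store fields op=0x2:4|rd=2:3|rs=1:3|pad=0:6 → word 2440h → 40 24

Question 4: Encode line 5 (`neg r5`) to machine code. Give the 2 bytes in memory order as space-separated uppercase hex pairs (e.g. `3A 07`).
L5: neg op=0x7:4|rd=5:3|pad=0:9 ⇒ 0x7a00 ⇒ little 00 7a

00 7A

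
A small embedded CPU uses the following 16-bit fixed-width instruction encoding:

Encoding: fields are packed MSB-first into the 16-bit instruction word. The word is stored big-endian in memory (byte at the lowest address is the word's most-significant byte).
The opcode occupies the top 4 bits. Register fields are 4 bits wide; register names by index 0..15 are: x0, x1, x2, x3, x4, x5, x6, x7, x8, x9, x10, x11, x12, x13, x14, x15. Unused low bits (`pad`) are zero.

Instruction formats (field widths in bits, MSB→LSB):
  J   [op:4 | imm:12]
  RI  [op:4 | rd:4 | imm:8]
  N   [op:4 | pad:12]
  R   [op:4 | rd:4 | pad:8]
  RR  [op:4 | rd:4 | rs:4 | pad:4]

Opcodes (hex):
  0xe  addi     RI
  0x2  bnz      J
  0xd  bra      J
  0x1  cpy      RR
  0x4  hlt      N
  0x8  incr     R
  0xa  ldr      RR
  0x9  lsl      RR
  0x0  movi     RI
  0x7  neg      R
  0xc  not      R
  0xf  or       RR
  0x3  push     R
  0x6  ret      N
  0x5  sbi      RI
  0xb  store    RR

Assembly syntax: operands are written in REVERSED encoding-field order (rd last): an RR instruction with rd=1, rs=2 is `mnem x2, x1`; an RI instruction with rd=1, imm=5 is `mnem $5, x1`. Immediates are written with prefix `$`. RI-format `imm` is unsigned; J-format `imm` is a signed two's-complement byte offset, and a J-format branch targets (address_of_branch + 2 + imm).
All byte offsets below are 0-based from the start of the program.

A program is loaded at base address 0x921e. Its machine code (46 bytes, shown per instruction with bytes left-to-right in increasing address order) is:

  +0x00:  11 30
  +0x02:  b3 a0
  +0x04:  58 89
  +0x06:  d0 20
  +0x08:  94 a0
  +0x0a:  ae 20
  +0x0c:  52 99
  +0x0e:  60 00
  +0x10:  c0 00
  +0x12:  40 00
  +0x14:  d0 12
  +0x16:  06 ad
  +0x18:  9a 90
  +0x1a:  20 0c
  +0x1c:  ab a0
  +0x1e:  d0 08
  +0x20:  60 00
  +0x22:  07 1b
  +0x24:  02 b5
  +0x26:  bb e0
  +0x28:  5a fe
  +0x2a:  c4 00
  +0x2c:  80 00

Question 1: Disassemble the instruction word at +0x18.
lsl x9, x10

off 0x18: read 9a 90 as big → 0x9a90
  top 4b → 0x9 → lsl [RR]
  rd@[11:8]=0xa ⇒ x10
  rs@[7:4]=0x9 ⇒ x9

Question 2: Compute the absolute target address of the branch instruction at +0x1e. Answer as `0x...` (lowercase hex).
+0x1e: d0 08 ⇒ word 0xd008 (big)
  top 4b → 0xd → bra [J]
  [11:0] imm=8 = $8
  target = base 0x921e + off 0x1e + 2 + imm 8 = 0x9246

0x9246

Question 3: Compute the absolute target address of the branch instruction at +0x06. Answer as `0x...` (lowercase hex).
[06] d0 20 → 0xd020
  op=0xd020>>12=0xd ⇒ bra (J)
  imm@[11:0]=0x20 ⇒ $32
  target = base 0x921e + off 0x06 + 2 + imm 32 = 0x9246

0x9246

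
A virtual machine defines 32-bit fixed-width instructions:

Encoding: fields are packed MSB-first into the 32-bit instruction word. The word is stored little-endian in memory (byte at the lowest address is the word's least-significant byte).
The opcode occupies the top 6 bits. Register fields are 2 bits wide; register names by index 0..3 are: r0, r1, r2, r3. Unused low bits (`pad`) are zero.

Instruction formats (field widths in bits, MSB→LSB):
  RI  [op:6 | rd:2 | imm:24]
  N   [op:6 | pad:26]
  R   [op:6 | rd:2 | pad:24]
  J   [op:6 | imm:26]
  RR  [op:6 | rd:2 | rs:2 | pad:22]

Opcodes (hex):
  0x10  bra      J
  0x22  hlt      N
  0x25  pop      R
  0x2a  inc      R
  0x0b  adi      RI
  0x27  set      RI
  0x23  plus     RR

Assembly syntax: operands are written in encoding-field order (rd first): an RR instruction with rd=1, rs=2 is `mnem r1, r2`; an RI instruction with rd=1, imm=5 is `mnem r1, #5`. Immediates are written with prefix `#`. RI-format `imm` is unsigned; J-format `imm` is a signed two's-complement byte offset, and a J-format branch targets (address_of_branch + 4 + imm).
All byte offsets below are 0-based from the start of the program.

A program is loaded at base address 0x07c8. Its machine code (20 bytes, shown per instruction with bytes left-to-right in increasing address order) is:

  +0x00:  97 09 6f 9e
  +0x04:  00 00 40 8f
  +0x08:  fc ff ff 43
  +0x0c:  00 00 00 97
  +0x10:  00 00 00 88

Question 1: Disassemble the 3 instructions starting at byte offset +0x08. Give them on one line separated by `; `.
bra #-4; pop r3; hlt

+0x08: fc ff ff 43 ⇒ word 0x43fffffc (little)
  op=0x43fffffc>>26=0x10 ⇒ bra (J)
  imm: (w>>0)&0x3ffffff=0x3fffffc (s26→-4) → #-4
+0x0c: 00 00 00 97 ⇒ word 0x97000000 (little)
  op=0x97000000>>26=0x25 ⇒ pop (R)
  rd: (w>>24)&0x3=0x3 → r3
+0x10: 00 00 00 88 ⇒ word 0x88000000 (little)
  op=0x88000000>>26=0x22 ⇒ hlt (N)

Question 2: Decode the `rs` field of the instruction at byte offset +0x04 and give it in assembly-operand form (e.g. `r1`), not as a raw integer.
r1

off 0x04: read 00 00 40 8f as little → 0x8f400000
  opcode bits[31:26]=0x23: plus/RR
  rd: (w>>24)&0x3=0x3 → r3
  rs: (w>>22)&0x3=0x1 → r1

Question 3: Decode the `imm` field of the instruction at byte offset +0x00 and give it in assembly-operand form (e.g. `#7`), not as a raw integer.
#7276951

[00] 97 09 6f 9e → 0x9e6f0997
  op=0x9e6f0997>>26=0x27 ⇒ set (RI)
  [25:24] rd=2 = r2
  [23:0] imm=7276951 = #7276951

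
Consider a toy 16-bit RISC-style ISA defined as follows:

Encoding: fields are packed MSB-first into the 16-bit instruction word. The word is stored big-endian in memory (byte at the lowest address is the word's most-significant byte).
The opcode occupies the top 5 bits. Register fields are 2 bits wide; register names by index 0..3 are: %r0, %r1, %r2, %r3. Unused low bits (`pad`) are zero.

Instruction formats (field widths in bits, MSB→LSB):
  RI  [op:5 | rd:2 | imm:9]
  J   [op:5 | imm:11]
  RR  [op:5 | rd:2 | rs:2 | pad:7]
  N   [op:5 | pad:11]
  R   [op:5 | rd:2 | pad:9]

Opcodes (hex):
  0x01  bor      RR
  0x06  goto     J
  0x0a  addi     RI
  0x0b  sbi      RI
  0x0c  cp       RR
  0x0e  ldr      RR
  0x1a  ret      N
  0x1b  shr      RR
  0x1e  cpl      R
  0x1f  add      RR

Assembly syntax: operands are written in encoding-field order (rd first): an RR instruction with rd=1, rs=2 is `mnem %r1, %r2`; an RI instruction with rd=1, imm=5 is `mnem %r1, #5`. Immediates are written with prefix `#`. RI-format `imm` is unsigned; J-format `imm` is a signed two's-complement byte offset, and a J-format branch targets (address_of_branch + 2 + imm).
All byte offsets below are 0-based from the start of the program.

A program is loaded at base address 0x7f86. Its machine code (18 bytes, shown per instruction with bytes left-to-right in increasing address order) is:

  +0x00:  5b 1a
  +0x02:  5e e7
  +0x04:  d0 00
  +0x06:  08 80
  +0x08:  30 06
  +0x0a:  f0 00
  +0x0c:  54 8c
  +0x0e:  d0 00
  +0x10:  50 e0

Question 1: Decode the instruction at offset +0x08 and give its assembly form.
off 0x08: read 30 06 as big → 0x3006
  op=0x3006>>11=0x6 ⇒ goto (J)
  [10:0] imm=6 = #6

goto #6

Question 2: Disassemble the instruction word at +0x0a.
off 0x0a: read f0 00 as big → 0xf000
  opcode bits[15:11]=0x1e: cpl/R
  [10:9] rd=0 = %r0

cpl %r0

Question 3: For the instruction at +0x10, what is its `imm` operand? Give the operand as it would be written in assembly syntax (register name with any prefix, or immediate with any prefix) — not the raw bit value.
#224

+0x10: 50 e0 ⇒ word 0x50e0 (big)
  opcode bits[15:11]=0xa: addi/RI
  [10:9] rd=0 = %r0
  [8:0] imm=224 = #224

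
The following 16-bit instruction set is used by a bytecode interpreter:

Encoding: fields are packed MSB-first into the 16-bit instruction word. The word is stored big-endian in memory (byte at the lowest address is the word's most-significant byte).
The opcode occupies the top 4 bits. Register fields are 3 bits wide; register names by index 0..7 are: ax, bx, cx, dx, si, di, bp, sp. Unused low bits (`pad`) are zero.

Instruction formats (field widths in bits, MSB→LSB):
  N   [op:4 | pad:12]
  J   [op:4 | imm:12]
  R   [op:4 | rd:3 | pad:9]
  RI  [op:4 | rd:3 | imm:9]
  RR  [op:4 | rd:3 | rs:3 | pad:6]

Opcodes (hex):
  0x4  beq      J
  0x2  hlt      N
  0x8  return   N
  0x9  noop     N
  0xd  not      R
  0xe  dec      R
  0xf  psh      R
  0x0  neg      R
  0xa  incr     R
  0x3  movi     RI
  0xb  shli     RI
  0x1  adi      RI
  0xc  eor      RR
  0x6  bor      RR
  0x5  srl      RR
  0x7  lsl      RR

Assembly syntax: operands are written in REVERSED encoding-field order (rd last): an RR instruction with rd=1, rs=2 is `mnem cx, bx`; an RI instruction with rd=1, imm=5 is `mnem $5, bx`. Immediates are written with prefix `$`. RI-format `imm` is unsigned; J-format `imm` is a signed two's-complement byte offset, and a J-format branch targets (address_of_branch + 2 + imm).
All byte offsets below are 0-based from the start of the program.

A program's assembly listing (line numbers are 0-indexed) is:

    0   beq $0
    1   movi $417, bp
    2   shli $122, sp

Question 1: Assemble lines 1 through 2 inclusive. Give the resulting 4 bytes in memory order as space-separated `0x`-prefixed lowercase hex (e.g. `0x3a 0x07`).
0x3d 0xa1 0xbe 0x7a

line 1 (movi): pack op=0x3:4|rd=6:3|imm=417:9 = 0x3da1; big→ 3d a1
line 2 (shli): pack op=0xb:4|rd=7:3|imm=122:9 = 0xbe7a; big→ be 7a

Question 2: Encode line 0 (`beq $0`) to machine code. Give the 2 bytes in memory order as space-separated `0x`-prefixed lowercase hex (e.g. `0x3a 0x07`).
0. beq fields op=0x4:4|imm=0:12 → word 4000h → 40 00

0x40 0x00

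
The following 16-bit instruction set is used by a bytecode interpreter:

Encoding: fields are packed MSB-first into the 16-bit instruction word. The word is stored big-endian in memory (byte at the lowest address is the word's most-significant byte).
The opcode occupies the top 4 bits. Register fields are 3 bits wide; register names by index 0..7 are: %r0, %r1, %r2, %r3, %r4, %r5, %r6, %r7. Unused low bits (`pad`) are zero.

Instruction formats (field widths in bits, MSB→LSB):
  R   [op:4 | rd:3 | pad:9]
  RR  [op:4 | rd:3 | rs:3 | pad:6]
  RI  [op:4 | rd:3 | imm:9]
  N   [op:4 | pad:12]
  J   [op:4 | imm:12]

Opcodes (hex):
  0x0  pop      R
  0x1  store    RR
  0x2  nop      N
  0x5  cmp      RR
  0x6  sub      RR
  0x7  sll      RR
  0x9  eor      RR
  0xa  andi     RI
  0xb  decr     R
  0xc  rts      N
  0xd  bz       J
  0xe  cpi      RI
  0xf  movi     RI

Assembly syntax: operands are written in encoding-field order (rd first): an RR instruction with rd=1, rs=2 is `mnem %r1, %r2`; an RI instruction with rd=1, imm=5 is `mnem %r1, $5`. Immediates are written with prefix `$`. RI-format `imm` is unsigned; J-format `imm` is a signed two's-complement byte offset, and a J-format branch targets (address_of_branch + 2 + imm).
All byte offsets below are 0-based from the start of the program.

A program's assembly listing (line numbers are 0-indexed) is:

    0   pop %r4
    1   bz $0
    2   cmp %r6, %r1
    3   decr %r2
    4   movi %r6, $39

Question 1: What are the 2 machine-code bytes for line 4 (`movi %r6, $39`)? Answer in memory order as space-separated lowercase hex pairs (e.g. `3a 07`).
L4: movi op=0xf:4|rd=6:3|imm=39:9 ⇒ 0xfc27 ⇒ big fc 27

fc 27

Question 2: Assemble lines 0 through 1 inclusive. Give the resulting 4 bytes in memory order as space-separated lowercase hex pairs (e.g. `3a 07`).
08 00 d0 00

line 0 (pop): pack op=0x0:4|rd=4:3|pad=0:9 = 0x0800; big→ 08 00
line 1 (bz): pack op=0xd:4|imm=0:12 = 0xd000; big→ d0 00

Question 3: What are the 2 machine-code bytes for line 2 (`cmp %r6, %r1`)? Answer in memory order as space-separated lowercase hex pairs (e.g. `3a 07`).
L2: cmp op=0x5:4|rd=6:3|rs=1:3|pad=0:6 ⇒ 0x5c40 ⇒ big 5c 40

5c 40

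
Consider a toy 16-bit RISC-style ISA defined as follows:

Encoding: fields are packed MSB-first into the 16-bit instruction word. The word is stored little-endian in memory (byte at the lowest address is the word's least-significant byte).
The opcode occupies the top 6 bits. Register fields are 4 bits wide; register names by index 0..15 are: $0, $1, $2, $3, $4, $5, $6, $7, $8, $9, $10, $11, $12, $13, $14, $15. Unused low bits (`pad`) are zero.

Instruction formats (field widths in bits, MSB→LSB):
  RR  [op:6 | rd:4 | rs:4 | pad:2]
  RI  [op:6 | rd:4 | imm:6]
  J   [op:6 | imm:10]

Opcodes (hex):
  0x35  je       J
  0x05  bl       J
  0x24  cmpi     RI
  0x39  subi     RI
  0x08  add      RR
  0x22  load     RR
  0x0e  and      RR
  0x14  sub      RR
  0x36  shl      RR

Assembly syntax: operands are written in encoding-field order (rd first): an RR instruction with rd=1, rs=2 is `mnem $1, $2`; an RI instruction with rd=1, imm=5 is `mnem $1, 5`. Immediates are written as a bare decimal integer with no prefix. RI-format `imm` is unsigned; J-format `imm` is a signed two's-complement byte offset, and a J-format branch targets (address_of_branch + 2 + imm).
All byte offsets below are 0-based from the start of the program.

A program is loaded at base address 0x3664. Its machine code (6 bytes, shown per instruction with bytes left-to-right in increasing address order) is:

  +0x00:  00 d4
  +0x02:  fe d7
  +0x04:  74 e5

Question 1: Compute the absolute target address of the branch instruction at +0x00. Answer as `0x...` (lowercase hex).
@+00  little-endian(00 d4) = 0xd400
  top 6b → 0x35 → je [J]
  imm@[9:0]=0x0 ⇒ 0
  target = base 0x3664 + off 0x00 + 2 + imm 0 = 0x3666

0x3666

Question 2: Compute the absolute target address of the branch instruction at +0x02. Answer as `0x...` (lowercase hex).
0x3666

off 0x02: read fe d7 as little → 0xd7fe
  top 6b → 0x35 → je [J]
  [9:0] imm=1022 (s10→-2) = -2
  target = base 0x3664 + off 0x02 + 2 + imm -2 = 0x3666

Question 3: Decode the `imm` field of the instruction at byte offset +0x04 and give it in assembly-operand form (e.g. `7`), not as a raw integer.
52

off 0x04: read 74 e5 as little → 0xe574
  opcode bits[15:10]=0x39: subi/RI
  rd@[9:6]=0x5 ⇒ $5
  imm@[5:0]=0x34 ⇒ 52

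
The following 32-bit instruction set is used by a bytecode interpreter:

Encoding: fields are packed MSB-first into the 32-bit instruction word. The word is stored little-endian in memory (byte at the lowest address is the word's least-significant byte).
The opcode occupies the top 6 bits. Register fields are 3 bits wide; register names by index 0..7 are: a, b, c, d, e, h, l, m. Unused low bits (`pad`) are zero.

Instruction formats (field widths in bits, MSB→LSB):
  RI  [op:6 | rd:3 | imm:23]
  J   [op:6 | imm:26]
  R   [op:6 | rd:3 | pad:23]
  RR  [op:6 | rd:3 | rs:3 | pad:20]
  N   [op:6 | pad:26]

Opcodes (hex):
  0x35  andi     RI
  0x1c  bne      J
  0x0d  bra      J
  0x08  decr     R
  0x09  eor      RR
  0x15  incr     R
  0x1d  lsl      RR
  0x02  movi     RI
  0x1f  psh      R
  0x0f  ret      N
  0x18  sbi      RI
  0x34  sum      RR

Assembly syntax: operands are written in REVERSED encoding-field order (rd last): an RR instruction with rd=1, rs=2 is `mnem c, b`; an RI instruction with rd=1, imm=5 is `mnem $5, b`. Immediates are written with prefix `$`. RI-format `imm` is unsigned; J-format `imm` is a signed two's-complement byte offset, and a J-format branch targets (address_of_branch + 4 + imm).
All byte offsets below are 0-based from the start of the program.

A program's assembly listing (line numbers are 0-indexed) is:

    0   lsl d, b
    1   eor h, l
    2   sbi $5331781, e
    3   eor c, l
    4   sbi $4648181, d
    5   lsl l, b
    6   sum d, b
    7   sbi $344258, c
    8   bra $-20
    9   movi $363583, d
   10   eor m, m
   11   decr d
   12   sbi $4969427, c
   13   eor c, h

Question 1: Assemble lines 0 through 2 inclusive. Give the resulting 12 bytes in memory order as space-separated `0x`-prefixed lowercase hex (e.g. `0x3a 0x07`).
line 0 (lsl): pack op=0x1d:6|rd=1:3|rs=3:3|pad=0:20 = 0x74b00000; little→ 00 00 b0 74
line 1 (eor): pack op=0x9:6|rd=6:3|rs=5:3|pad=0:20 = 0x27500000; little→ 00 00 50 27
line 2 (sbi): pack op=0x18:6|rd=4:3|imm=5331781:23 = 0x62515b45; little→ 45 5b 51 62

0x00 0x00 0xb0 0x74 0x00 0x00 0x50 0x27 0x45 0x5b 0x51 0x62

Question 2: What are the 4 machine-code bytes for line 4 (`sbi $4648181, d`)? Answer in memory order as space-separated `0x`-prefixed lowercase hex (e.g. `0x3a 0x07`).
L4: sbi op=0x18:6|rd=3:3|imm=4648181:23 ⇒ 0x61c6ecf5 ⇒ little f5 ec c6 61

0xf5 0xec 0xc6 0x61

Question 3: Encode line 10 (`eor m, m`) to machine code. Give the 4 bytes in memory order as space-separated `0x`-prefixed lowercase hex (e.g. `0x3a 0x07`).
line 10 (eor): pack op=0x9:6|rd=7:3|rs=7:3|pad=0:20 = 0x27f00000; little→ 00 00 f0 27

0x00 0x00 0xf0 0x27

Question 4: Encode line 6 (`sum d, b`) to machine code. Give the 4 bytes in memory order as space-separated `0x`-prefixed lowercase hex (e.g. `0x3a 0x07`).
L6: sum op=0x34:6|rd=1:3|rs=3:3|pad=0:20 ⇒ 0xd0b00000 ⇒ little 00 00 b0 d0

0x00 0x00 0xb0 0xd0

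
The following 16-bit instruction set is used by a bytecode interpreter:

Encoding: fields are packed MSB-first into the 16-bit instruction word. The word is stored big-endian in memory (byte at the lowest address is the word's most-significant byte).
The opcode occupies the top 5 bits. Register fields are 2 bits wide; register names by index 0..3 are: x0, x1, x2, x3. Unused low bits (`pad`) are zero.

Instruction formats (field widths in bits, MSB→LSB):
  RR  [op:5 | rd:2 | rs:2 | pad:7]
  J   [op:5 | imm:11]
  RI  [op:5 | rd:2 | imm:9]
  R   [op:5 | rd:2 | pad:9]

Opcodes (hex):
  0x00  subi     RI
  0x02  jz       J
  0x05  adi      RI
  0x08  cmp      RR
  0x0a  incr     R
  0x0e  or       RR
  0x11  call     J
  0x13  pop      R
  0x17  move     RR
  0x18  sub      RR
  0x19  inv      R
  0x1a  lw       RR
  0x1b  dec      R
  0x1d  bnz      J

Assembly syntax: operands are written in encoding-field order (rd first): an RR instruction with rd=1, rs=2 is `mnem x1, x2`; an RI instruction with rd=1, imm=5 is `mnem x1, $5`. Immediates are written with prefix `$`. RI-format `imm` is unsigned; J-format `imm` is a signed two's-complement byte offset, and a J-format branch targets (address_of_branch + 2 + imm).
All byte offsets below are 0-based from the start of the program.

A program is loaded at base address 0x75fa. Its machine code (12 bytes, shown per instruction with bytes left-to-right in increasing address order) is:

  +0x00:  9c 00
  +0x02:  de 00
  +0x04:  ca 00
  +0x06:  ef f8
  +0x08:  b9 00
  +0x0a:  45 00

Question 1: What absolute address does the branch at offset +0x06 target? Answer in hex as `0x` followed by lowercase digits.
off 0x06: read ef f8 as big → 0xeff8
  op=0xeff8>>11=0x1d ⇒ bnz (J)
  [10:0] imm=2040 (s11→-8) = $-8
  target = base 0x75fa + off 0x06 + 2 + imm -8 = 0x75fa

0x75fa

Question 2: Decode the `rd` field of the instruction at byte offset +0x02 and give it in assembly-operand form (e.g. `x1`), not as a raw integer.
+0x02: de 00 ⇒ word 0xde00 (big)
  opcode bits[15:11]=0x1b: dec/R
  rd@[10:9]=0x3 ⇒ x3

x3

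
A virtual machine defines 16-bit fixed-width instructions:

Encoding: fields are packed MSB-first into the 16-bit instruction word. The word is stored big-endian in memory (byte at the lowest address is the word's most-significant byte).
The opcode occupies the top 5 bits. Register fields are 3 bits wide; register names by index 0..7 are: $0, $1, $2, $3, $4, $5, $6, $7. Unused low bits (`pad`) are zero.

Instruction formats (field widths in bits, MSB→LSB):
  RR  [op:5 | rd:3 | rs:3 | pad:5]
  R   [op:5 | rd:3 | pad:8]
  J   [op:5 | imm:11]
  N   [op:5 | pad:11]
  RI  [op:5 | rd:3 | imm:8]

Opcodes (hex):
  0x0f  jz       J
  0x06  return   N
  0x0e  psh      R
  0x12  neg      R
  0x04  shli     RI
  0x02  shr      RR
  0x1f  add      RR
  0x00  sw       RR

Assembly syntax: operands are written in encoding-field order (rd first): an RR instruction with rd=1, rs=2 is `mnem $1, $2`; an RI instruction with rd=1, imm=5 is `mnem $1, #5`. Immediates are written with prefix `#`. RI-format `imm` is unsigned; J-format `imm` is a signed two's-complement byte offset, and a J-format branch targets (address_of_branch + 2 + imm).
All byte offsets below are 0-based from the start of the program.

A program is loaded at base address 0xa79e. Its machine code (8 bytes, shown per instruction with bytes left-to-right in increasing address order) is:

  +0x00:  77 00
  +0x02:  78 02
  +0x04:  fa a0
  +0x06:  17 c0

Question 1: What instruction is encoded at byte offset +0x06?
shr $7, $6

[06] 17 c0 → 0x17c0
  op=0x17c0>>11=0x2 ⇒ shr (RR)
  [10:8] rd=7 = $7
  [7:5] rs=6 = $6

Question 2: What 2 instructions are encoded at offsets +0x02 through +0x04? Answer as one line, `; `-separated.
[02] 78 02 → 0x7802
  top 5b → 0xf → jz [J]
  [10:0] imm=2 = #2
[04] fa a0 → 0xfaa0
  top 5b → 0x1f → add [RR]
  [10:8] rd=2 = $2
  [7:5] rs=5 = $5

jz #2; add $2, $5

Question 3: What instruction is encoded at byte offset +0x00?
[00] 77 00 → 0x7700
  op=0x7700>>11=0xe ⇒ psh (R)
  rd: (w>>8)&0x7=0x7 → $7

psh $7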